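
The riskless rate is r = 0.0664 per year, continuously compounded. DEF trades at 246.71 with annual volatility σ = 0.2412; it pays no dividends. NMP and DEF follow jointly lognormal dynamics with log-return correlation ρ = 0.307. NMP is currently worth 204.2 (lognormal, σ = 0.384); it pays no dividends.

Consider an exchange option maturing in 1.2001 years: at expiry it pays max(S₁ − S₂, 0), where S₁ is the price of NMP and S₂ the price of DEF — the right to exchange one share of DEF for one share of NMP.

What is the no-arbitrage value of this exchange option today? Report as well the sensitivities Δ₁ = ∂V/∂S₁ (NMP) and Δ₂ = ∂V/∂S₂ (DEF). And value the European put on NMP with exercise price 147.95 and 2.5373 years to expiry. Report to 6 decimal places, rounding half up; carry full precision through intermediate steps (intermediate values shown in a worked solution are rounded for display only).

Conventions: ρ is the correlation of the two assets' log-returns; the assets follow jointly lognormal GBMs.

exchange price = 20.116086
Δ1 = 0.406597
Δ2 = -0.255000
price(NMP put K=147.95) = 11.383406

σ_eff = √(σ₁² + σ₂² − 2ρσ₁σ₂) = √(0.384² + 0.2412² − 2·0.307·0.384·0.2412) = 0.385700
d₁ = (ln(S₁/S₂) + (q₂ − q₁ + σ_eff²/2)T) / (σ_eff√T) = (ln(204.2/246.71) + (0.0 − 0.0 + 0.074382)·1.2001) / 0.422530 = -0.236309
d₂ = d₁ − σ_eff√T = -0.236309 − 0.422530 = -0.658839
N(d₁) = 0.406597,  N(d₂) = 0.255000
V = S₁·e^{−q₁T}·N(d₁) − S₂·e^{−q₂T}·N(d₂) = 83.027014 − 62.910928 = 20.116086
Δ₁ = e^{−q₁T}·N(d₁) = 0.406597;  Δ₂ = −e^{−q₂T}·N(d₂) = -0.255000
[vanilla: NMP put K=147.95]
σ√T = 0.384·√2.5373 = 0.611670
d₁ = (ln(S/K) + (r+σ²/2)T) / (σ√T) = (ln(204.2/147.95) + (0.0664+0.384²/2)·2.5373) / 0.611670 = (0.322226 + 0.355547) / 0.611670 = 1.108069
d₂ = d₁ − σ√T = 1.108069 − 0.611670 = 0.496399
e^{−rT} = 0.844951
N(−d₁) = 0.133916,  N(−d₂) = 0.309807
price = K·e^{−rT}·N(−d₂) − S·N(−d₁) = 38.729069 − 27.345663 = 11.383406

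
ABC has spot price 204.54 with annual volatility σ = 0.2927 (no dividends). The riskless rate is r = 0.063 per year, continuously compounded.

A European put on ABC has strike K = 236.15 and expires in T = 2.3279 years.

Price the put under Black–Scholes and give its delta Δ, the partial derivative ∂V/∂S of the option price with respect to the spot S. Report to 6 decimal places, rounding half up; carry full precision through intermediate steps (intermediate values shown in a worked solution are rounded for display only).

price = 35.786479
Δ = -0.409082

σ√T = 0.2927·√2.3279 = 0.446586
d₁ = (ln(S/K) + (r+σ²/2)T) / (σ√T) = (ln(204.54/236.15) + (0.063+0.2927²/2)·2.3279) / 0.446586 = (-0.143704 + 0.246377) / 0.446586 = 0.229908
d₂ = d₁ − σ√T = 0.229908 − 0.446586 = -0.216678
e^{−rT} = 0.863590
N(−d₁) = 0.409082,  N(−d₂) = 0.585770
Put price V = K·e^{−rT}·N(−d₂) − S·N(−d₁) = 119.460064 − 83.673584 = 35.786479
Δ = −N(−d₁) = -0.409082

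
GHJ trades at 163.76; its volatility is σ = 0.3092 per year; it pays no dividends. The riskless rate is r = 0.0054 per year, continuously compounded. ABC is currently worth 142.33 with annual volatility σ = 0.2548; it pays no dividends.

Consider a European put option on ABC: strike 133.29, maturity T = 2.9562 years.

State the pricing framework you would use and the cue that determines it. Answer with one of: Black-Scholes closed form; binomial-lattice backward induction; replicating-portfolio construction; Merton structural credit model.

Key observation: everything needed for the exact continuous-time valuation of the European put on ABC (strike 133.29) is given, and no feature rules the closed form out.

framework: Black-Scholes closed form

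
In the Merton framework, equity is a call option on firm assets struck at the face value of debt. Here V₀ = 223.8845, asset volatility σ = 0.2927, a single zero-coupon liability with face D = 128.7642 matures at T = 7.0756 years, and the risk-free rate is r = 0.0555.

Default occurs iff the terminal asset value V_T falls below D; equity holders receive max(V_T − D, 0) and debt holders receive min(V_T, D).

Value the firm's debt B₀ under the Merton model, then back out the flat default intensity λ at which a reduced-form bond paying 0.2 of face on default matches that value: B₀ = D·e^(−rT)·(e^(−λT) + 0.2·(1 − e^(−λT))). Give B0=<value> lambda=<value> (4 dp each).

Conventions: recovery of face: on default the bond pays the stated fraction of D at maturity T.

B0=81.3294 lambda=0.0119

Apply the equity-as-call identities (strike 128.7642, horizon 7.0756 years):
d₁ = [ln(V₀/D) + (r + σ²/2)T] / (σ√T)
   = [ln(223.8845/128.7642) + (0.0555 + 0.5·0.2927²)·7.0756] / (0.2927·√7.0756)
   = [0.553147 + 0.695791] / 0.778582 = 1.604119
d₂ = d₁ − σ√T = 1.604119 − 0.778582 = 0.825537
N(d₁) = 0.945656,  N(d₂) = 0.795467,  e^(−rT) = 0.675234
E₀ = V₀·N(d₁) − D·e^(−rT)·N(d₂)
   = 223.8845·0.945656 − 128.7642·0.675234·0.795467 = 142.555115
B₀ = V₀ − E₀ = 223.8845 − 142.555115 = 81.329385
e^(−λT) = (B₀·e^(rT)/D − 0.2)/(1 − 0.2) = (81.3294·1.480968/128.7642 − 0.2)/0.8 = 0.91925185
λ = −ln(0.91925185)/7.0756 = 0.011899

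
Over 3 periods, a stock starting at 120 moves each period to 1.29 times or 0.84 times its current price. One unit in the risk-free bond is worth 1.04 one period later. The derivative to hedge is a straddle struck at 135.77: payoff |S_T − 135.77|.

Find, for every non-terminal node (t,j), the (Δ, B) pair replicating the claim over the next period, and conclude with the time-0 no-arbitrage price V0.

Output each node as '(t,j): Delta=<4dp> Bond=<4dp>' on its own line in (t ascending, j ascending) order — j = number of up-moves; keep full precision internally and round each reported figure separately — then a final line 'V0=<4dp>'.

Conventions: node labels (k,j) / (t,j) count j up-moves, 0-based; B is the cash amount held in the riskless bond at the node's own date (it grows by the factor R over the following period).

(0,0): Delta=0.1485 Bond=20.6154
(1,0): Delta=-0.3976 Bond=76.4805
(1,1): Delta=0.5929 Bond=-47.3606
(2,0): Delta=-1.0000 Bond=130.5481
(2,1): Delta=0.0928 Bond=15.7794
(2,2): Delta=1.0000 Bond=-130.5481
V0=38.4305

Since d<R<u, set p* = (R−d)/(u−d) = 0.4444; price each node as the discounted p*-expectation of its children.
Terminal payoffs: V(3,0)=64.6455, V(3,1)=26.5431, V(3,2)=31.9713, V(3,3)=121.8327
Node (2,0) S=84.6720: V=(p*·26.5431+(1−p*)·64.6455)/1.04=45.8761; Δ=(26.5431−64.6455)/(109.2269−71.1245)=-1.0000; B=V−Δ·S=130.5481
Node (2,1) S=130.0320: V=(p*·31.9713+(1−p*)·26.5431)/1.04=27.8420; Δ=(31.9713−26.5431)/(167.7413−109.2269)=0.0928; B=V−Δ·S=15.7794
Node (2,2) S=199.6920: V=(p*·121.8327+(1−p*)·31.9713)/1.04=69.1439; Δ=(121.8327−31.9713)/(257.6027−167.7413)=1.0000; B=V−Δ·S=-130.5481
Node (1,0) S=100.8000: V=(p*·27.8420+(1−p*)·45.8761)/1.04=36.4047; Δ=(27.8420−45.8761)/(130.0320−84.6720)=-0.3976; B=V−Δ·S=76.4805
Node (1,1) S=154.8000: V=(p*·69.1439+(1−p*)·27.8420)/1.04=44.4215; Δ=(69.1439−27.8420)/(199.6920−130.0320)=0.5929; B=V−Δ·S=-47.3606
Node (0,0) S=120.0000: V=(p*·44.4215+(1−p*)·36.4047)/1.04=38.4305; Δ=(44.4215−36.4047)/(154.8000−100.8000)=0.1485; B=V−Δ·S=20.6154
Verification: the root portfolio costs Δ(0,0)·S0 + B(0,0) = 38.4305, matching V0.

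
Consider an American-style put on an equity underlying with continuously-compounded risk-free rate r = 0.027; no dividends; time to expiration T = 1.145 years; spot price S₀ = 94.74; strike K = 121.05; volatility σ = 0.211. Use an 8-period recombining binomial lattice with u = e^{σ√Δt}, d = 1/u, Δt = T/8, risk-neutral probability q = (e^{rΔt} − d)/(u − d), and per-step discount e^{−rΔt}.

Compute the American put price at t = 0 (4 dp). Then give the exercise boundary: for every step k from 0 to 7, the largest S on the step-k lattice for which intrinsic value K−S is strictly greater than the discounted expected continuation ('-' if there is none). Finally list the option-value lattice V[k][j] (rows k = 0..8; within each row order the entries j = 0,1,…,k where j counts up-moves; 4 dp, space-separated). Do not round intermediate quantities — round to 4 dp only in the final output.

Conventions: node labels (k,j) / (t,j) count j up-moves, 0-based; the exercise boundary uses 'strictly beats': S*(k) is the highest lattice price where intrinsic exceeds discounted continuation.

Δt=0.14313, u=1.08310, d=0.92328, q=0.50428, disc=e^(-rΔt)=0.99614
k=8 terminal: V=max(K-S,0) → 71.0244 62.3650 52.2065 40.2897 26.3100 9.9104 0.0000 0.0000 0.0000
k=7: j=0 S=54.1826 intr=66.8674 cont=66.4005 V=66.8674[EX]; j=1 S=63.5616 intr=57.4884 cont=57.0215 V=57.4884[EX]; j=2 S=74.5642 intr=46.4858 cont=46.0189 V=46.4858[EX]; j=3 S=87.4713 intr=33.5787 cont=33.1118 V=33.5787[EX]; j=4 S=102.6127 intr=18.4373 cont=17.9704 V=18.4373[EX]; j=5 S=120.3750 intr=0.6750 cont=4.8938 V=4.8938[hold]; j=6 S=141.2120 intr=0.0000 cont=0.0000 V=0.0000[hold]; j=7 S=165.6559 intr=0.0000 cont=0.0000 V=0.0000[hold]  S*(7)=102.6127
k=6: j=0 S=58.6850 intr=62.3650 cont=61.8981 V=62.3650[EX]; j=1 S=68.8435 intr=52.2065 cont=51.7397 V=52.2065[EX]; j=2 S=80.7603 intr=40.2897 cont=39.8228 V=40.2897[EX]; j=3 S=94.7400 intr=26.3100 cont=25.8431 V=26.3100[EX]; j=4 S=111.1396 intr=9.9104 cont=11.5628 V=11.5628[hold]; j=5 S=130.3779 intr=0.0000 cont=2.4166 V=2.4166[hold]; j=6 S=152.9464 intr=0.0000 cont=0.0000 V=0.0000[hold]  S*(6)=94.7400
k=5: j=0 S=63.5616 intr=57.4884 cont=57.0215 V=57.4884[EX]; j=1 S=74.5642 intr=46.4858 cont=46.0189 V=46.4858[EX]; j=2 S=87.4713 intr=33.5787 cont=33.1118 V=33.5787[EX]; j=3 S=102.6127 intr=18.4373 cont=18.8005 V=18.8005[hold]; j=4 S=120.3750 intr=0.6750 cont=6.9238 V=6.9238[hold]; j=5 S=141.2120 intr=0.0000 cont=1.1933 V=1.1933[hold]  S*(5)=87.4713
k=4: j=0 S=68.8435 intr=52.2065 cont=51.7397 V=52.2065[EX]; j=1 S=80.7603 intr=40.2897 cont=39.8228 V=40.2897[EX]; j=2 S=94.7400 intr=26.3100 cont=26.0256 V=26.3100[EX]; j=3 S=111.1396 intr=9.9104 cont=12.7619 V=12.7619[hold]; j=4 S=130.3779 intr=0.0000 cont=4.0185 V=4.0185[hold]  S*(4)=94.7400
k=3: j=0 S=74.5642 intr=46.4858 cont=46.0189 V=46.4858[EX]; j=1 S=87.4713 intr=33.5787 cont=33.1118 V=33.5787[EX]; j=2 S=102.6127 intr=18.4373 cont=19.4028 V=19.4028[hold]; j=3 S=120.3750 intr=0.6750 cont=8.3205 V=8.3205[hold]  S*(3)=87.4713
k=2: j=0 S=80.7603 intr=40.2897 cont=39.8228 V=40.2897[EX]; j=1 S=94.7400 intr=26.3100 cont=26.3281 V=26.3281[hold]; j=2 S=111.1396 intr=9.9104 cont=13.7610 V=13.7610[hold]  S*(2)=80.7603
k=1: j=0 S=87.4713 intr=33.5787 cont=33.1209 V=33.5787[EX]; j=1 S=102.6127 intr=18.4373 cont=19.9136 V=19.9136[hold]  S*(1)=87.4713
k=0: j=0 S=94.7400 intr=26.3100 cont=26.5847 V=26.5847[hold]  S*(0)=-

price = 26.5847
boundary = - 87.4713 80.7603 87.4713 94.7400 87.4713 94.7400 102.6127
tree:
26.5847
33.5787 19.9136
40.2897 26.3281 13.7610
46.4858 33.5787 19.4028 8.3205
52.2065 40.2897 26.3100 12.7619 4.0185
57.4884 46.4858 33.5787 18.8005 6.9238 1.1933
62.3650 52.2065 40.2897 26.3100 11.5628 2.4166 0.0000
66.8674 57.4884 46.4858 33.5787 18.4373 4.8938 0.0000 0.0000
71.0244 62.3650 52.2065 40.2897 26.3100 9.9104 0.0000 0.0000 0.0000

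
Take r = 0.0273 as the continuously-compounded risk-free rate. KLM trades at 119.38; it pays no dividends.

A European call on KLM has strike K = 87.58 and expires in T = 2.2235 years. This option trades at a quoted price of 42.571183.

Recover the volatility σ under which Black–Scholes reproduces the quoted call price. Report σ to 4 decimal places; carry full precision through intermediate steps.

sigma = 0.3148

At σ = 0.3148 the Black–Scholes value reproduces the quote:
σ√T = 0.3148·√2.2235 = 0.469411
d₁ = (ln(S/K) + (r+σ²/2)T) / (σ√T) = (ln(119.38/87.58) + (0.0273+0.3148²/2)·2.2235) / 0.469411 = (0.309759 + 0.170875) / 0.469411 = 1.023908
d₂ = d₁ − σ√T = 1.023908 − 0.469411 = 0.554497
e^{−rT} = 0.941104
N(d₁) = 0.847061,  N(d₂) = 0.710381
V = S·N(d₁) − K·e^{−rT}·N(d₂) = 101.122112 − 58.550929 = 42.571183 (the observed quote) — the price is monotone increasing in volatility, hence this σ is the only solution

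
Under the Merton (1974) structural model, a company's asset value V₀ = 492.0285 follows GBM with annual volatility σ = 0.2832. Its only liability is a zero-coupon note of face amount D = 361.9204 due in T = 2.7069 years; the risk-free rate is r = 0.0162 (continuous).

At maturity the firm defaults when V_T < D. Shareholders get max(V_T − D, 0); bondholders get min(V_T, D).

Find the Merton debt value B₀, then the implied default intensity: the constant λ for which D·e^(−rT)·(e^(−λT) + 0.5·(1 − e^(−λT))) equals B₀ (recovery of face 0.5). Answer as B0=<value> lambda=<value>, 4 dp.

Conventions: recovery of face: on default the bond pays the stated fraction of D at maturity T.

B0=321.6928 lambda=0.0568

With assets at 492.0285 and a single debt payment of 361.9204 at 2.7069 years:
d₁ = [ln(V₀/D) + (r + σ²/2)T] / (σ√T)
   = [ln(492.0285/361.9204) + (0.0162 + 0.5·0.2832²)·2.7069] / (0.2832·√2.7069)
   = [0.307112 + 0.152402] / 0.465939 = 0.986210
d₂ = d₁ − σ√T = 0.986210 − 0.465939 = 0.520270
N(d₁) = 0.837985,  N(d₂) = 0.698562,  e^(−rT) = 0.957096
E₀ = V₀·N(d₁) − D·e^(−rT)·N(d₂)
   = 492.0285·0.837985 − 361.9204·0.957096·0.698562 = 170.335662
B₀ = V₀ − E₀ = 492.0285 − 170.335662 = 321.692838
e^(−λT) = (B₀·e^(rT)/D − 0.5)/(1 − 0.5) = (321.6928·1.044827/361.9204 − 0.5)/0.5 = 0.85738896
λ = −ln(0.85738896)/2.7069 = 0.056841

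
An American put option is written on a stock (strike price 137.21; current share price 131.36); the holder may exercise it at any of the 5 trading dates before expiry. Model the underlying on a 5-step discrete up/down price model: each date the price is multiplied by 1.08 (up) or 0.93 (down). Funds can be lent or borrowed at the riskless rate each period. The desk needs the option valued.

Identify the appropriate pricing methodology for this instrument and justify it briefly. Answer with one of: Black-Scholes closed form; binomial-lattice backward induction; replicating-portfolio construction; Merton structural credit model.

framework: binomial-lattice backward induction

Key observation: the exercise right at every one of the 5 steps is what matters: each node needs max(137.21 − S, continuation), which only the stepwise tree valuation starting from spot 131.36 delivers.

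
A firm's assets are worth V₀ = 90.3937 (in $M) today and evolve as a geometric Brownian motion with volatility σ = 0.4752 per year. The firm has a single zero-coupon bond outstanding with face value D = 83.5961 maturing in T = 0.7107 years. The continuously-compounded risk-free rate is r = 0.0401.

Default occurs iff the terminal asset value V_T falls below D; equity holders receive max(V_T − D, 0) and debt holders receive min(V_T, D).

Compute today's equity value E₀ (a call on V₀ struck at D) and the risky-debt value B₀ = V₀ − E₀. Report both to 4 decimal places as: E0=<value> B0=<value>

E0=18.6711 B0=71.7226

Equity is a call on the firm's assets struck at D = 83.5961:
d₁ = [ln(V₀/D) + (r + σ²/2)T] / (σ√T)
   = [ln(90.3937/83.5961) + (0.0401 + 0.5·0.4752²)·0.7107] / (0.4752·√0.7107)
   = [0.078178 + 0.108742] / 0.400608 = 0.466591
d₂ = d₁ − σ√T = 0.466591 − 0.400608 = 0.065983
N(d₁) = 0.679604,  N(d₂) = 0.526304,  e^(−rT) = 0.971903
E₀ = V₀·N(d₁) − D·e^(−rT)·N(d₂)
   = 90.3937·0.679604 − 83.5961·0.971903·0.526304 = 18.671082
B₀ = V₀ − E₀ = 90.3937 − 18.671082 = 71.722618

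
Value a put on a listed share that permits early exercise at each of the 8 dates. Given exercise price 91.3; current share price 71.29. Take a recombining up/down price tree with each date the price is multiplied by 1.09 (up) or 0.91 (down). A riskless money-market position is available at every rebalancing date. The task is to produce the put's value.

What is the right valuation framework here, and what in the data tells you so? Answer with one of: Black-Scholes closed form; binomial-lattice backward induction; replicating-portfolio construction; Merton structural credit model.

framework: binomial-lattice backward induction

Key observation: the exercise right at every one of the 8 steps is what matters: each node needs max(91.3 − S, continuation), which only the stepwise tree valuation starting from spot 71.29 delivers.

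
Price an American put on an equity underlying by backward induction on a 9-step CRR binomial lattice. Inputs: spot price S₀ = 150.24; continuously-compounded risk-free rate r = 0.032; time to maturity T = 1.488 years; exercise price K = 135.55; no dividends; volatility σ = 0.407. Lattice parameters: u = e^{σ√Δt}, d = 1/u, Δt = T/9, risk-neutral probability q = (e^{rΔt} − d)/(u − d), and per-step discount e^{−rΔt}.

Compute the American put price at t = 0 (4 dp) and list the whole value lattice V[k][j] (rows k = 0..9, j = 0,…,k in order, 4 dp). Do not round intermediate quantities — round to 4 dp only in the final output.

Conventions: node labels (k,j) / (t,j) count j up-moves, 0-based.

params: Δt=0.16533 u=1.17997 d=0.84748 q=0.47468 e^(-rΔt)=0.99472
t_9 payoffs: 101.6704 88.3782 69.8710 44.1029 8.2250 0.0000 0.0000 0.0000 0.0000 0.0000
k=8: node(8,0) S=39.9770 payoff=95.5730 vs cont=94.8577 → 95.5730 [stop]  node(8,1) S=55.6614 payoff=79.8886 vs cont=79.1733 → 79.8886 [stop]  node(8,2) S=77.4994 payoff=58.0506 vs cont=57.3354 → 58.0506 [stop]  node(8,3) S=107.9051 payoff=27.6449 vs cont=26.9297 → 27.6449 [stop]  node(8,4) S=150.2400 payoff=0.0000 vs cont=4.2980 → 4.2980 [wait]  node(8,5) S=209.1844 payoff=0.0000 vs cont=0.0000 → 0.0000 [wait]  node(8,6) S=291.2548 payoff=0.0000 vs cont=0.0000 → 0.0000 [wait]  node(8,7) S=405.5242 payoff=0.0000 vs cont=0.0000 → 0.0000 [wait]  node(8,8) S=564.6255 payoff=0.0000 vs cont=0.0000 → 0.0000 [wait]
k=7: node(7,0) S=47.1718 payoff=88.3782 vs cont=87.6629 → 88.3782 [stop]  node(7,1) S=65.6790 payoff=69.8710 vs cont=69.1558 → 69.8710 [stop]  node(7,2) S=91.4471 payoff=44.1029 vs cont=43.3876 → 44.1029 [stop]  node(7,3) S=127.3250 payoff=8.2250 vs cont=16.4753 → 16.4753 [wait]  node(7,4) S=177.2791 payoff=0.0000 vs cont=2.2459 → 2.2459 [wait]  node(7,5) S=246.8318 payoff=0.0000 vs cont=0.0000 → 0.0000 [wait]  node(7,6) S=343.6726 payoff=0.0000 vs cont=0.0000 → 0.0000 [wait]  node(7,7) S=478.5074 payoff=0.0000 vs cont=0.0000 → 0.0000 [wait]
k=6: node(6,0) S=55.6614 payoff=79.8886 vs cont=79.1733 → 79.8886 [stop]  node(6,1) S=77.4994 payoff=58.0506 vs cont=57.3354 → 58.0506 [stop]  node(6,2) S=107.9051 payoff=27.6449 vs cont=30.8252 → 30.8252 [wait]  node(6,3) S=150.2400 payoff=0.0000 vs cont=9.6697 → 9.6697 [wait]  node(6,4) S=209.1844 payoff=0.0000 vs cont=1.1736 → 1.1736 [wait]  node(6,5) S=291.2548 payoff=0.0000 vs cont=0.0000 → 0.0000 [wait]  node(6,6) S=405.5242 payoff=0.0000 vs cont=0.0000 → 0.0000 [wait]
k=5: node(5,0) S=65.6790 payoff=69.8710 vs cont=69.1558 → 69.8710 [stop]  node(5,1) S=91.4471 payoff=44.1029 vs cont=44.8893 → 44.8893 [wait]  node(5,2) S=127.3250 payoff=8.2250 vs cont=20.6735 → 20.6735 [wait]  node(5,3) S=177.2791 payoff=0.0000 vs cont=5.6071 → 5.6071 [wait]  node(5,4) S=246.8318 payoff=0.0000 vs cont=0.6133 → 0.6133 [wait]  node(5,5) S=343.6726 payoff=0.0000 vs cont=0.0000 → 0.0000 [wait]
k=4: node(4,0) S=77.4994 payoff=58.0506 vs cont=57.7067 → 58.0506 [stop]  node(4,1) S=107.9051 payoff=27.6449 vs cont=33.2184 → 33.2184 [wait]  node(4,2) S=150.2400 payoff=0.0000 vs cont=13.4505 → 13.4505 [wait]  node(4,3) S=209.1844 payoff=0.0000 vs cont=3.2196 → 3.2196 [wait]  node(4,4) S=291.2548 payoff=0.0000 vs cont=0.3205 → 0.3205 [wait]
k=3: node(3,0) S=91.4471 payoff=44.1029 vs cont=46.0193 → 46.0193 [wait]  node(3,1) S=127.3250 payoff=8.2250 vs cont=23.7093 → 23.7093 [wait]  node(3,2) S=177.2791 payoff=0.0000 vs cont=8.5488 → 8.5488 [wait]  node(3,3) S=246.8318 payoff=0.0000 vs cont=1.8337 → 1.8337 [wait]
k=2: node(2,0) S=107.9051 payoff=27.6449 vs cont=35.2423 → 35.2423 [wait]  node(2,1) S=150.2400 payoff=0.0000 vs cont=16.4258 → 16.4258 [wait]  node(2,2) S=209.1844 payoff=0.0000 vs cont=5.3330 → 5.3330 [wait]
k=1: node(1,0) S=127.3250 payoff=8.2250 vs cont=26.1718 → 26.1718 [wait]  node(1,1) S=177.2791 payoff=0.0000 vs cont=11.1015 → 11.1015 [wait]
k=0: node(0,0) S=150.2400 payoff=0.0000 vs cont=18.9179 → 18.9179 [wait]

price = 18.9179
tree:
18.9179
26.1718 11.1015
35.2423 16.4258 5.3330
46.0193 23.7093 8.5488 1.8337
58.0506 33.2184 13.4505 3.2196 0.3205
69.8710 44.8893 20.6735 5.6071 0.6133 0.0000
79.8886 58.0506 30.8252 9.6697 1.1736 0.0000 0.0000
88.3782 69.8710 44.1029 16.4753 2.2459 0.0000 0.0000 0.0000
95.5730 79.8886 58.0506 27.6449 4.2980 0.0000 0.0000 0.0000 0.0000
101.6704 88.3782 69.8710 44.1029 8.2250 0.0000 0.0000 0.0000 0.0000 0.0000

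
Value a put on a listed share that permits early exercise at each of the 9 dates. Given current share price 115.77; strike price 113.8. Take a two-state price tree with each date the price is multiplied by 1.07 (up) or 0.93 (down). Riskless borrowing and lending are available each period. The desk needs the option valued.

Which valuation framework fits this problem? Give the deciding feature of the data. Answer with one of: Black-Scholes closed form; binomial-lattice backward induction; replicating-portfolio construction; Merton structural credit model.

framework: binomial-lattice backward induction

Key observation: with exercise allowed before expiry on a discrete up/down model (9 steps from spot 115.77), the strike-113.8 put's value must be rolled back through the tree testing early exercise at each node.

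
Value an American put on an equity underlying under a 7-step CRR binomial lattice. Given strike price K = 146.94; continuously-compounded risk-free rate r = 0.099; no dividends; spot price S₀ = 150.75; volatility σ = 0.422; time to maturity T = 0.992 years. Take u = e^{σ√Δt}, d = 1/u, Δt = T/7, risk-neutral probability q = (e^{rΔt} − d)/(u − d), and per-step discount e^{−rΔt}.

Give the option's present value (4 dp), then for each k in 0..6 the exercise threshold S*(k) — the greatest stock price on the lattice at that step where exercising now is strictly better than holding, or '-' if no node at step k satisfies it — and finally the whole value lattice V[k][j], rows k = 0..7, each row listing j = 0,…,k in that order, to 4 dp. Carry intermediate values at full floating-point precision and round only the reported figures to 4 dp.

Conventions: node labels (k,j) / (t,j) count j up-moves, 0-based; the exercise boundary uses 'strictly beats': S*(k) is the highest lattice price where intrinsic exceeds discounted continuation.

price = 17.9137
boundary = - - - 93.6007 79.8521 93.6007 109.7165
tree:
17.9137
26.6523 9.8377
38.4013 15.8660 4.1960
53.3393 24.8137 7.5273 1.0435
67.0879 37.3186 13.2340 2.1364 0.0000
78.8170 53.3393 22.6379 4.3739 0.0000 0.0000
88.8233 67.0879 37.2235 8.9547 0.0000 0.0000 0.0000
97.3598 78.8170 53.3393 18.3330 0.0000 0.0000 0.0000 0.0000

Δt=0.14171  u=1.17218  d=0.85311  q=0.50465  discount=0.98607
step 7 (expiry): payoffs max(K−S,0) = 97.3598 78.8170 53.3393 18.3330 0.0000 0.0000 0.0000 0.0000
step 6: (k=6,j=0): S=58.1167, K−S=88.8233, hold=86.7762 ⇒ V=88.8233 exercise | (k=6,j=1): S=79.8521, K−S=67.0879, hold=65.0408 ⇒ V=67.0879 exercise | (k=6,j=2): S=109.7165, K−S=37.2235, hold=35.1764 ⇒ V=37.2235 exercise | (k=6,j=3): S=150.7500, K−S=0.0000, hold=8.9547 ⇒ V=8.9547 continue | (k=6,j=4): S=207.1299, K−S=0.0000, hold=0.0000 ⇒ V=0.0000 continue | (k=6,j=5): S=284.5957, K−S=0.0000, hold=0.0000 ⇒ V=0.0000 continue | (k=6,j=6): S=391.0335, K−S=0.0000, hold=0.0000 ⇒ V=0.0000 continue  boundary S*=109.7165
step 5: (k=5,j=0): S=68.1230, K−S=78.8170, hold=76.7699 ⇒ V=78.8170 exercise | (k=5,j=1): S=93.6007, K−S=53.3393, hold=51.2922 ⇒ V=53.3393 exercise | (k=5,j=2): S=128.6070, K−S=18.3330, hold=22.6379 ⇒ V=22.6379 continue | (k=5,j=3): S=176.7055, K−S=0.0000, hold=4.3739 ⇒ V=4.3739 continue | (k=5,j=4): S=242.7927, K−S=0.0000, hold=0.0000 ⇒ V=0.0000 continue | (k=5,j=5): S=333.5963, K−S=0.0000, hold=0.0000 ⇒ V=0.0000 continue  boundary S*=93.6007
step 4: (k=4,j=0): S=79.8521, K−S=67.0879, hold=65.0408 ⇒ V=67.0879 exercise | (k=4,j=1): S=109.7165, K−S=37.2235, hold=37.3186 ⇒ V=37.3186 continue | (k=4,j=2): S=150.7500, K−S=0.0000, hold=13.2340 ⇒ V=13.2340 continue | (k=4,j=3): S=207.1299, K−S=0.0000, hold=2.1364 ⇒ V=2.1364 continue | (k=4,j=4): S=284.5957, K−S=0.0000, hold=0.0000 ⇒ V=0.0000 continue  boundary S*=79.8521
step 3: (k=3,j=0): S=93.6007, K−S=53.3393, hold=51.3395 ⇒ V=53.3393 exercise | (k=3,j=1): S=128.6070, K−S=18.3330, hold=24.8137 ⇒ V=24.8137 continue | (k=3,j=2): S=176.7055, K−S=0.0000, hold=7.5273 ⇒ V=7.5273 continue | (k=3,j=3): S=242.7927, K−S=0.0000, hold=1.0435 ⇒ V=1.0435 continue  boundary S*=93.6007
step 2: (k=2,j=0): S=109.7165, K−S=37.2235, hold=38.4013 ⇒ V=38.4013 continue | (k=2,j=1): S=150.7500, K−S=0.0000, hold=15.8660 ⇒ V=15.8660 continue | (k=2,j=2): S=207.1299, K−S=0.0000, hold=4.1960 ⇒ V=4.1960 continue  boundary S*=-
step 1: (k=1,j=0): S=128.6070, K−S=18.3330, hold=26.6523 ⇒ V=26.6523 continue | (k=1,j=1): S=176.7055, K−S=0.0000, hold=9.8377 ⇒ V=9.8377 continue  boundary S*=-
step 0: (k=0,j=0): S=150.7500, K−S=0.0000, hold=17.9137 ⇒ V=17.9137 continue  boundary S*=-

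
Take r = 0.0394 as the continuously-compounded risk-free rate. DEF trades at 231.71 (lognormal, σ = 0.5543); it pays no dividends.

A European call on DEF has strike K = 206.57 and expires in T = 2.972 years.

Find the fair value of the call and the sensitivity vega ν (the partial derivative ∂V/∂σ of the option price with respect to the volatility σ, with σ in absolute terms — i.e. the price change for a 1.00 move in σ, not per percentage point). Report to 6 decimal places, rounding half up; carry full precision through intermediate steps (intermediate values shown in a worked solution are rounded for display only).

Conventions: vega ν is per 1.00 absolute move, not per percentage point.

price = 102.320272
ν = 122.927302

σ√T = 0.5543·√2.972 = 0.955585
d₁ = (ln(S/K) + (r+σ²/2)T) / (σ√T) = (ln(231.71/206.57) + (0.0394+0.5543²/2)·2.972) / 0.955585 = (0.114847 + 0.573668) / 0.955585 = 0.720517
d₂ = d₁ − σ√T = 0.720517 − 0.955585 = -0.235068
e^{−rT} = 0.889499
N(d₁) = 0.764397,  N(d₂) = 0.407078
Call price V = S·N(d₁) − K·e^{−rT}·N(d₂) = 177.118354 − 74.798082 = 102.320272
φ(d₁) = (1/√(2π))·e^{−d₁²/2} = 0.307737
ν = S·φ(d₁)·√T = 122.927302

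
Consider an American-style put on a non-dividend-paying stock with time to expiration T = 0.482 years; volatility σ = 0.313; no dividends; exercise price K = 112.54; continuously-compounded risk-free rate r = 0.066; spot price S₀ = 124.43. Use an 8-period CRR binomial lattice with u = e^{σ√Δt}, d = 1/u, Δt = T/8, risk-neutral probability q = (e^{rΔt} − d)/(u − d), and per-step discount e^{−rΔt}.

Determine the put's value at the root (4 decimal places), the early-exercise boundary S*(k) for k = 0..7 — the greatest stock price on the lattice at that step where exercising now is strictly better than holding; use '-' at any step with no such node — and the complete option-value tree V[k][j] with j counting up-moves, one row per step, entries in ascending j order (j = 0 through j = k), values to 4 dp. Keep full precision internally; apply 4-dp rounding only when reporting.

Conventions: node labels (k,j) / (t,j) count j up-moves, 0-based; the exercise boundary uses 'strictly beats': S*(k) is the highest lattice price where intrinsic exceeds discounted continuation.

price = 4.5729
boundary = - - - - 91.5082 84.7411 91.5082 98.8158
tree:
4.5729
7.0144 2.2321
10.4691 3.7063 0.8145
15.1271 6.0168 1.4861 0.1670
21.0318 9.4976 2.6754 0.3399 0.0000
27.7989 14.4669 4.7345 0.6919 0.0000 0.0000
34.0657 21.0318 8.1896 1.4082 0.0000 0.0000 0.0000
39.8689 27.7989 13.7242 2.8660 0.0000 0.0000 0.0000 0.0000
45.2431 34.0657 21.0318 5.8331 0.0000 0.0000 0.0000 0.0000 0.0000

params: Δt=0.06025 u=1.07986 d=0.92605 q=0.50671 e^(-rΔt)=0.99603
t_8 payoffs: 45.2431 34.0657 21.0318 5.8331 0.0000 0.0000 0.0000 0.0000 0.0000
t_7: node(7,0) S=72.6711 payoff=39.8689 vs cont=39.4223 → 39.8689 [stop]  node(7,1) S=84.7411 payoff=27.7989 vs cont=27.3523 → 27.7989 [stop]  node(7,2) S=98.8158 payoff=13.7242 vs cont=13.2776 → 13.7242 [stop]  node(7,3) S=115.2282 payoff=0.0000 vs cont=2.8660 → 2.8660 [wait]  node(7,4) S=134.3666 payoff=0.0000 vs cont=0.0000 → 0.0000 [wait]  node(7,5) S=156.6837 payoff=0.0000 vs cont=0.0000 → 0.0000 [wait]  node(7,6) S=182.7075 payoff=0.0000 vs cont=0.0000 → 0.0000 [wait]  node(7,7) S=213.0535 payoff=0.0000 vs cont=0.0000 → 0.0000 [wait]  ⇒ S*(7)=98.8158
t_6: node(6,0) S=78.4743 payoff=34.0657 vs cont=33.6190 → 34.0657 [stop]  node(6,1) S=91.5082 payoff=21.0318 vs cont=20.5851 → 21.0318 [stop]  node(6,2) S=106.7069 payoff=5.8331 vs cont=8.1896 → 8.1896 [wait]  node(6,3) S=124.4300 payoff=0.0000 vs cont=1.4082 → 1.4082 [wait]  node(6,4) S=145.0967 payoff=0.0000 vs cont=0.0000 → 0.0000 [wait]  node(6,5) S=169.1960 payoff=0.0000 vs cont=0.0000 → 0.0000 [wait]  node(6,6) S=197.2979 payoff=0.0000 vs cont=0.0000 → 0.0000 [wait]  ⇒ S*(6)=91.5082
t_5: node(5,0) S=84.7411 payoff=27.7989 vs cont=27.3523 → 27.7989 [stop]  node(5,1) S=98.8158 payoff=13.7242 vs cont=14.4669 → 14.4669 [wait]  node(5,2) S=115.2282 payoff=0.0000 vs cont=4.7345 → 4.7345 [wait]  node(5,3) S=134.3666 payoff=0.0000 vs cont=0.6919 → 0.6919 [wait]  node(5,4) S=156.6837 payoff=0.0000 vs cont=0.0000 → 0.0000 [wait]  node(5,5) S=182.7075 payoff=0.0000 vs cont=0.0000 → 0.0000 [wait]  ⇒ S*(5)=84.7411
t_4: node(4,0) S=91.5082 payoff=21.0318 vs cont=20.9600 → 21.0318 [stop]  node(4,1) S=106.7069 payoff=5.8331 vs cont=9.4976 → 9.4976 [wait]  node(4,2) S=124.4300 payoff=0.0000 vs cont=2.6754 → 2.6754 [wait]  node(4,3) S=145.0967 payoff=0.0000 vs cont=0.3399 → 0.3399 [wait]  node(4,4) S=169.1960 payoff=0.0000 vs cont=0.0000 → 0.0000 [wait]  ⇒ S*(4)=91.5082
t_3: node(3,0) S=98.8158 payoff=13.7242 vs cont=15.1271 → 15.1271 [wait]  node(3,1) S=115.2282 payoff=0.0000 vs cont=6.0168 → 6.0168 [wait]  node(3,2) S=134.3666 payoff=0.0000 vs cont=1.4861 → 1.4861 [wait]  node(3,3) S=156.6837 payoff=0.0000 vs cont=0.1670 → 0.1670 [wait]  ⇒ S*(3)=-
t_2: node(2,0) S=106.7069 payoff=5.8331 vs cont=10.4691 → 10.4691 [wait]  node(2,1) S=124.4300 payoff=0.0000 vs cont=3.7063 → 3.7063 [wait]  node(2,2) S=145.0967 payoff=0.0000 vs cont=0.8145 → 0.8145 [wait]  ⇒ S*(2)=-
t_1: node(1,0) S=115.2282 payoff=0.0000 vs cont=7.0144 → 7.0144 [wait]  node(1,1) S=134.3666 payoff=0.0000 vs cont=2.2321 → 2.2321 [wait]  ⇒ S*(1)=-
t_0: node(0,0) S=124.4300 payoff=0.0000 vs cont=4.5729 → 4.5729 [wait]  ⇒ S*(0)=-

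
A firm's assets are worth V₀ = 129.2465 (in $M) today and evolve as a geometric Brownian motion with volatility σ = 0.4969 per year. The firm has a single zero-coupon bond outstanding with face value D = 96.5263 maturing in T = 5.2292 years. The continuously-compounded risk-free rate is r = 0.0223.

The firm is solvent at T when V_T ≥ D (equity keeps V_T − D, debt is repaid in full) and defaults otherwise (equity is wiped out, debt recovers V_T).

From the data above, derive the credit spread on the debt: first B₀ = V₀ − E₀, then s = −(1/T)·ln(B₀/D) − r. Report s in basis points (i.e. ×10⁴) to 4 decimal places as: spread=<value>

spread=728.0640

With assets at 129.2465 and a single debt payment of 96.5263 at 5.2292 years:
d₁ = [ln(V₀/D) + (r + σ²/2)T] / (σ√T)
   = [ln(129.2465/96.5263) + (0.0223 + 0.5·0.4969²)·5.2292] / (0.4969·√5.2292)
   = [0.291906 + 0.762181] / 1.136283 = 0.927662
d₂ = d₁ − σ√T = 0.927662 − 1.136283 = -0.208621
N(d₁) = 0.823209,  N(d₂) = 0.417372,  e^(−rT) = 0.889931
E₀ = V₀·N(d₁) − D·e^(−rT)·N(d₂)
   = 129.2465·0.823209 − 96.5263·0.889931·0.417372 = 70.543837
B₀ = V₀ − E₀ = 129.2465 − 70.543837 = 58.702663
spread = −(1/T)·ln(B₀/D) − r = −(1/5.2292)·ln(58.702663/96.5263) − 0.0223 = 0.07280640
in basis points: 0.07280640 × 10⁴ = 728.0640 bp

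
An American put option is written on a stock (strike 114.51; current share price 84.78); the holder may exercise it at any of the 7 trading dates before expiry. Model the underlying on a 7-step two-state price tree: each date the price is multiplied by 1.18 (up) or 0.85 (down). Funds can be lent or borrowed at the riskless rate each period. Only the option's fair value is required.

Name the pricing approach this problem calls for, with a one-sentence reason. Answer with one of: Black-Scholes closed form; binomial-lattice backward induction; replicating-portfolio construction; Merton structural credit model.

Key observation: early exercise of the strike-114.51 put must be checked at each of the 7 dates (spot 84.78), which forces a node-by-node comparison of intrinsic and continuation value backward from expiry.

framework: binomial-lattice backward induction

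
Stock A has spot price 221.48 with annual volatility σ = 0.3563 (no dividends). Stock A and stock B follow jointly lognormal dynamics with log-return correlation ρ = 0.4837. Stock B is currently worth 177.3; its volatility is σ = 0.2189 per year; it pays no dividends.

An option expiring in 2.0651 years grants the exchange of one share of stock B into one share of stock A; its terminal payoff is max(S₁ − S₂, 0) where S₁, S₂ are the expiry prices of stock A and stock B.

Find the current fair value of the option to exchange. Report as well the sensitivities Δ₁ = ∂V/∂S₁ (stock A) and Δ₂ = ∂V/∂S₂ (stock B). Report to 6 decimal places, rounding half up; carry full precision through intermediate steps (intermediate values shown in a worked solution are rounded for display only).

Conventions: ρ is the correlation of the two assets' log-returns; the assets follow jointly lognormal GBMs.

σ_eff = √(σ₁² + σ₂² − 2ρσ₁σ₂) = √(0.3563² + 0.2189² − 2·0.4837·0.3563·0.2189) = 0.315302
d₁ = (ln(S₁/S₂) + (q₂ − q₁ + σ_eff²/2)T) / (σ_eff√T) = (ln(221.48/177.3) + (0.0 − 0.0 + 0.049708)·2.0651) / 0.453104 = 0.717585
d₂ = d₁ − σ_eff√T = 0.717585 − 0.453104 = 0.264482
N(d₁) = 0.763494,  N(d₂) = 0.604296
V = S₁·e^{−q₁T}·N(d₁) − S₂·e^{−q₂T}·N(d₂) = 169.098545 − 107.141624 = 61.956921
Key observation: the rate r is irrelevant here: denominating values in stock B turns the exchange into a ratio option on S₁/S₂, and discounting at r drops out.
Δ₁ = e^{−q₁T}·N(d₁) = 0.763494;  Δ₂ = −e^{−q₂T}·N(d₂) = -0.604296

exchange price = 61.956921
Δ1 = 0.763494
Δ2 = -0.604296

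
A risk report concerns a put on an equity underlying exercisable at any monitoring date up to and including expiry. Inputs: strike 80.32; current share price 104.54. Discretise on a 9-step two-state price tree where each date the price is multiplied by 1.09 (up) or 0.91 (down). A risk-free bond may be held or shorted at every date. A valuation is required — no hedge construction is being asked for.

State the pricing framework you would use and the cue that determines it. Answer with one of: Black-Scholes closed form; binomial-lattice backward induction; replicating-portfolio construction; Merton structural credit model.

Key observation: with exercise allowed before expiry on a discrete up/down model (9 steps from spot 104.54), the strike-80.32 put's value must be rolled back through the tree testing early exercise at each node.

framework: binomial-lattice backward induction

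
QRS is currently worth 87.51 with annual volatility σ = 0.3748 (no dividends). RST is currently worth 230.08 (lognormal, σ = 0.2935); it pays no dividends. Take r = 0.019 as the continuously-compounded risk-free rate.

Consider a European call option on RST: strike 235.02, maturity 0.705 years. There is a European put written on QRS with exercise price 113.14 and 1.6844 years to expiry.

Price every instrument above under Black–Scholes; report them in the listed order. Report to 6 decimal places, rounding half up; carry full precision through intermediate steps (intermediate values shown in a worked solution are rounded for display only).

[RST call K=235.02]
σ√T = 0.2935·√0.705 = 0.246435
d₁ = (ln(S/K) + (r+σ²/2)T) / (σ√T) = (ln(230.08/235.02) + (0.019+0.2935²/2)·0.705) / 0.246435 = (-0.021244 + 0.043760) / 0.246435 = 0.091369
d₂ = d₁ − σ√T = 0.091369 − 0.246435 = -0.155066
e^{−rT} = 0.986694
N(d₁) = 0.536400,  N(d₂) = 0.438385
price = S·N(d₁) − K·e^{−rT}·N(d₂) = 123.415007 − 101.658296 = 21.756711
[QRS put K=113.14]
σ√T = 0.3748·√1.6844 = 0.486432
d₁ = (ln(S/K) + (r+σ²/2)T) / (σ√T) = (ln(87.51/113.14) + (0.019+0.3748²/2)·1.6844) / 0.486432 = (-0.256873 + 0.150312) / 0.486432 = -0.219067
d₂ = d₁ − σ√T = -0.219067 − 0.486432 = -0.705499
e^{−rT} = 0.968503
N(−d₁) = 0.586701,  N(−d₂) = 0.759750
price = K·e^{−rT}·N(−d₂) − S·N(−d₁) = 83.250718 − 51.342213 = 31.908505

price(RST call K=235.02) = 21.756711
price(QRS put K=113.14) = 31.908505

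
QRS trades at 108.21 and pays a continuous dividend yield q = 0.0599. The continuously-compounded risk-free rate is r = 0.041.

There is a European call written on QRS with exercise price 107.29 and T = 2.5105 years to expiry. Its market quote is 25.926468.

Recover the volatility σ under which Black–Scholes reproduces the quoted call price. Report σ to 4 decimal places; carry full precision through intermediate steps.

At σ = 0.4730 the Black–Scholes value reproduces the quote:
σ√T = 0.473·√2.5105 = 0.749448
d₁ = (ln(S/K) + (r−q+σ²/2)T) / (σ√T) = (ln(108.21/107.29) + (0.041−0.0599+0.473²/2)·2.5105) / 0.749448 = (0.008538 + 0.233387) / 0.749448 = 0.322805
d₂ = d₁ − σ√T = 0.322805 − 0.749448 = -0.426642
e^{−rT} = 0.902190
e^{−qT} = 0.860382
N(d₁) = 0.626579,  N(d₂) = 0.334820
V = S·e^{−qT}·N(d₁) − K·e^{−rT}·N(d₂) = 58.335680 − 32.409212 = 25.926468 (equal to the quote); since ∂V/∂σ > 0 for all σ, the implied volatility is unique

sigma = 0.4730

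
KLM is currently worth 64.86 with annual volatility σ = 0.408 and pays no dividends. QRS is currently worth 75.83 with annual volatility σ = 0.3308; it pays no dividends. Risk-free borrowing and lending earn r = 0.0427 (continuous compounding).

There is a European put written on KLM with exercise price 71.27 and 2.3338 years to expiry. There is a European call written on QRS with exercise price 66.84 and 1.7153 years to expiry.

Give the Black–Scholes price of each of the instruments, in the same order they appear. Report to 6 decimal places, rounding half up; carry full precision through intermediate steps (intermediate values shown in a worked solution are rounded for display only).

price(KLM put K=71.27) = 15.653472
price(QRS call K=66.84) = 19.891825

[KLM put K=71.27]
σ√T = 0.408·√2.3338 = 0.623293
d₁ = (ln(S/K) + (r+σ²/2)T) / (σ√T) = (ln(64.86/71.27) + (0.0427+0.408²/2)·2.3338) / 0.623293 = (-0.094244 + 0.293900) / 0.623293 = 0.320324
d₂ = d₁ − σ√T = 0.320324 − 0.623293 = -0.302968
e^{−rT} = 0.905151
N(−d₁) = 0.374361,  N(−d₂) = 0.619043
price = K·e^{−rT}·N(−d₂) − S·N(−d₁) = 39.934544 − 24.281073 = 15.653472
[QRS call K=66.84]
σ√T = 0.3308·√1.7153 = 0.433247
d₁ = (ln(S/K) + (r+σ²/2)T) / (σ√T) = (ln(75.83/66.84) + (0.0427+0.3308²/2)·1.7153) / 0.433247 = (0.126192 + 0.167095) / 0.433247 = 0.676951
d₂ = d₁ − σ√T = 0.676951 − 0.433247 = 0.243704
e^{−rT} = 0.929375
N(d₁) = 0.750782,  N(d₂) = 0.596270
price = S·N(d₁) − K·e^{−rT}·N(d₂) = 56.931765 − 37.039940 = 19.891825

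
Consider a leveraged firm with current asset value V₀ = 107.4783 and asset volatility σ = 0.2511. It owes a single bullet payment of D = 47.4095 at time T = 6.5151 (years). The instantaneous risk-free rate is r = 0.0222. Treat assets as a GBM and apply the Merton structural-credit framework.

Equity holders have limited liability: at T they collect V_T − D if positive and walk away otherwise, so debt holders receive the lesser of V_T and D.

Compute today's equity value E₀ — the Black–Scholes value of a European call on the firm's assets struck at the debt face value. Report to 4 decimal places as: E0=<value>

E0=67.6476

Apply the equity-as-call identities (strike 47.4095, horizon 6.5151 years):
d₁ = [ln(V₀/D) + (r + σ²/2)T] / (σ√T)
   = [ln(107.4783/47.4095) + (0.0222 + 0.5·0.2511²)·6.5151] / (0.2511·√6.5151)
   = [0.818466 + 0.350028] / 0.640925 = 1.823137
d₂ = d₁ − σ√T = 1.823137 − 0.640925 = 1.182212
N(d₁) = 0.965859,  N(d₂) = 0.881439,  e^(−rT) = 0.865338
E₀ = V₀·N(d₁) − D·e^(−rT)·N(d₂)
   = 107.4783·0.965859 − 47.4095·0.865338·0.881439 = 67.647597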